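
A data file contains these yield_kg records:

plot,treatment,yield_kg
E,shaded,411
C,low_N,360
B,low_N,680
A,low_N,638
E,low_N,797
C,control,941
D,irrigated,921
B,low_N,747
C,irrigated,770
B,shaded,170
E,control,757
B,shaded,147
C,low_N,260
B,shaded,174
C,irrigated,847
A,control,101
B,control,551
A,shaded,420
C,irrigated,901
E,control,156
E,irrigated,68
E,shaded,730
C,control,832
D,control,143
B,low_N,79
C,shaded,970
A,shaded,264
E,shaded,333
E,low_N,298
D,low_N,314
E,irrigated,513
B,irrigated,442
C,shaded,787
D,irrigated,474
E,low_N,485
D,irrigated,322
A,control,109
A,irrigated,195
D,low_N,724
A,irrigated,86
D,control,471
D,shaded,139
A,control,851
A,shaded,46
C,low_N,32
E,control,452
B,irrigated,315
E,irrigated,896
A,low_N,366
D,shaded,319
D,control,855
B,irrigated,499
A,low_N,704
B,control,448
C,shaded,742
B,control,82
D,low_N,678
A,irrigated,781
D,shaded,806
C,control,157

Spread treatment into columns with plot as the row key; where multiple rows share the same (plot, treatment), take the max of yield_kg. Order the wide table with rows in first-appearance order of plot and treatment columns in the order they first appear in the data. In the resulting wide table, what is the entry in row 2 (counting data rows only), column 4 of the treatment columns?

With rows in first-appearance order of plot, row 2 is plot=C. treatment columns in first-appearance order: shaded, low_N, control, irrigated; column 4 is irrigated.
Long rows with plot=C, treatment=irrigated: max(770, 847, 901) = 901.

901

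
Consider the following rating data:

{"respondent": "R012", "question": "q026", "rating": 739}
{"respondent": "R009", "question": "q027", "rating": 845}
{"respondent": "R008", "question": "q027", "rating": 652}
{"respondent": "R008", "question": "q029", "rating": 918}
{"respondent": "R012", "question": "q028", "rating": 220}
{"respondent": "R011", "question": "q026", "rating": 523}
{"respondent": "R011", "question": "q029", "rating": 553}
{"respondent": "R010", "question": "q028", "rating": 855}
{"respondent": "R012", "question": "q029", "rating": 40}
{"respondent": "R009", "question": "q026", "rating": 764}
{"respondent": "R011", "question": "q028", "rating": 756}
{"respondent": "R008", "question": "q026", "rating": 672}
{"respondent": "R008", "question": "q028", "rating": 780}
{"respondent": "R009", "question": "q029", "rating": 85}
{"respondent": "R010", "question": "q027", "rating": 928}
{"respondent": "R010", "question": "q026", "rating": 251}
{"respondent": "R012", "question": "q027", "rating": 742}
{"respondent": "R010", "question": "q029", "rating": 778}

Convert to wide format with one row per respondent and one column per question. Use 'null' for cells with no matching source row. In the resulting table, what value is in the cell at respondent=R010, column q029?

The long row with respondent=R010, question=q029 has rating=778.

778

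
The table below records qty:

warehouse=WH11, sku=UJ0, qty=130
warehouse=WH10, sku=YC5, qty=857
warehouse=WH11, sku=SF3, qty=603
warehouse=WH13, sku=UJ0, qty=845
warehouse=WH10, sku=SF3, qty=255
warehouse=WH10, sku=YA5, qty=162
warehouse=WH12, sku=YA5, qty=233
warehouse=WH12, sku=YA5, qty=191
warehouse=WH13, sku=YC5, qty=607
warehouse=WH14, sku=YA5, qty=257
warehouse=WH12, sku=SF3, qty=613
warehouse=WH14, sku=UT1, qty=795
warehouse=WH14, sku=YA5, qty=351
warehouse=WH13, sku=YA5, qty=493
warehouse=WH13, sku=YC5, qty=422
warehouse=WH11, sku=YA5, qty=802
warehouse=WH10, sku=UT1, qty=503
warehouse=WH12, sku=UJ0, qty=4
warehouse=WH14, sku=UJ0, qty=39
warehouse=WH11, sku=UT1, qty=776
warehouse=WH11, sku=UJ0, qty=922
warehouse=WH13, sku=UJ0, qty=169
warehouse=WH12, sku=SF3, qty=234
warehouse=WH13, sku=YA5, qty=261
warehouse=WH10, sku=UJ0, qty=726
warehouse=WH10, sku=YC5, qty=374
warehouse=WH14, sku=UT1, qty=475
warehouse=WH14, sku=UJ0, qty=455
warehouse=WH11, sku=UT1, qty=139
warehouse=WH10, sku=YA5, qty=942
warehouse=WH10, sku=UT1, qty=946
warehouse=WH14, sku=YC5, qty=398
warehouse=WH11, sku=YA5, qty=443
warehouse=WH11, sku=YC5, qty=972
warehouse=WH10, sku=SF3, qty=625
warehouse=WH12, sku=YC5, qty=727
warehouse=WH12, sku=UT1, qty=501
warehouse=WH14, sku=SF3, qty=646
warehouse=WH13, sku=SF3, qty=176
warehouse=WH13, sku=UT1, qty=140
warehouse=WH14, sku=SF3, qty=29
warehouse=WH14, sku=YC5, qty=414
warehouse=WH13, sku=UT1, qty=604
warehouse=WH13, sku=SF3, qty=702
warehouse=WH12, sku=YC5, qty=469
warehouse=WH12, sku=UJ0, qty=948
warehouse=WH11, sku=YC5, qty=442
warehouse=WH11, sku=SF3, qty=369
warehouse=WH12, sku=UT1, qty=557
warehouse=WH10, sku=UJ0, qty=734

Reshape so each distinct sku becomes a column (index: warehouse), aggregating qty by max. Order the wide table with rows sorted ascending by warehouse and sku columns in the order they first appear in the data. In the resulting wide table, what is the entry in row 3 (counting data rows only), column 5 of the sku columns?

557

With rows sorted ascending by warehouse, row 3 is warehouse=WH12. sku columns in first-appearance order: UJ0, YC5, SF3, YA5, UT1; column 5 is UT1.
Long rows with warehouse=WH12, sku=UT1: max(501, 557) = 557.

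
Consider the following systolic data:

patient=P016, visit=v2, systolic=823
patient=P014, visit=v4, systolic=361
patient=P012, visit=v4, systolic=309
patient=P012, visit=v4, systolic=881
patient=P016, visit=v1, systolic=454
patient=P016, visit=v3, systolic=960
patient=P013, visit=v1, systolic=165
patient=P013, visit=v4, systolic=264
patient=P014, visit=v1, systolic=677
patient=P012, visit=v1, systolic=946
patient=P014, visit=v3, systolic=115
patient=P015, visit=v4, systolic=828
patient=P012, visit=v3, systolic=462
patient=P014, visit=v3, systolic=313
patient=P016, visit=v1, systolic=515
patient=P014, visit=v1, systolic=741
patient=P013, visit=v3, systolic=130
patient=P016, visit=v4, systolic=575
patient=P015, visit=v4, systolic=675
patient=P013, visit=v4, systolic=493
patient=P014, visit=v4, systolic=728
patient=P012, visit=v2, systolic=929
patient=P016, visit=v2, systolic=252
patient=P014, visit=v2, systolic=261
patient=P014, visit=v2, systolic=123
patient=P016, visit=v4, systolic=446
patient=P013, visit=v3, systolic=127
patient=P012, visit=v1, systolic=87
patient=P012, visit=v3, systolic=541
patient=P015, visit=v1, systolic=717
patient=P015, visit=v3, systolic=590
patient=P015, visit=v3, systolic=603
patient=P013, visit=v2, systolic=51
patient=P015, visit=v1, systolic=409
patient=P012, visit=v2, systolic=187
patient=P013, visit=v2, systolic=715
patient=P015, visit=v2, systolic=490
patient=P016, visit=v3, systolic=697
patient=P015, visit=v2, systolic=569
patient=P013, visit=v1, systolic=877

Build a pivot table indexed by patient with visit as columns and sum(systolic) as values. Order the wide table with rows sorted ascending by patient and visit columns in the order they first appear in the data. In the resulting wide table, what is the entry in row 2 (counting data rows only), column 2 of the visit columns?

757

With rows sorted ascending by patient, row 2 is patient=P013. visit columns in first-appearance order: v2, v4, v1, v3; column 2 is v4.
Long rows with patient=P013, visit=v4: 264 + 493 = 757.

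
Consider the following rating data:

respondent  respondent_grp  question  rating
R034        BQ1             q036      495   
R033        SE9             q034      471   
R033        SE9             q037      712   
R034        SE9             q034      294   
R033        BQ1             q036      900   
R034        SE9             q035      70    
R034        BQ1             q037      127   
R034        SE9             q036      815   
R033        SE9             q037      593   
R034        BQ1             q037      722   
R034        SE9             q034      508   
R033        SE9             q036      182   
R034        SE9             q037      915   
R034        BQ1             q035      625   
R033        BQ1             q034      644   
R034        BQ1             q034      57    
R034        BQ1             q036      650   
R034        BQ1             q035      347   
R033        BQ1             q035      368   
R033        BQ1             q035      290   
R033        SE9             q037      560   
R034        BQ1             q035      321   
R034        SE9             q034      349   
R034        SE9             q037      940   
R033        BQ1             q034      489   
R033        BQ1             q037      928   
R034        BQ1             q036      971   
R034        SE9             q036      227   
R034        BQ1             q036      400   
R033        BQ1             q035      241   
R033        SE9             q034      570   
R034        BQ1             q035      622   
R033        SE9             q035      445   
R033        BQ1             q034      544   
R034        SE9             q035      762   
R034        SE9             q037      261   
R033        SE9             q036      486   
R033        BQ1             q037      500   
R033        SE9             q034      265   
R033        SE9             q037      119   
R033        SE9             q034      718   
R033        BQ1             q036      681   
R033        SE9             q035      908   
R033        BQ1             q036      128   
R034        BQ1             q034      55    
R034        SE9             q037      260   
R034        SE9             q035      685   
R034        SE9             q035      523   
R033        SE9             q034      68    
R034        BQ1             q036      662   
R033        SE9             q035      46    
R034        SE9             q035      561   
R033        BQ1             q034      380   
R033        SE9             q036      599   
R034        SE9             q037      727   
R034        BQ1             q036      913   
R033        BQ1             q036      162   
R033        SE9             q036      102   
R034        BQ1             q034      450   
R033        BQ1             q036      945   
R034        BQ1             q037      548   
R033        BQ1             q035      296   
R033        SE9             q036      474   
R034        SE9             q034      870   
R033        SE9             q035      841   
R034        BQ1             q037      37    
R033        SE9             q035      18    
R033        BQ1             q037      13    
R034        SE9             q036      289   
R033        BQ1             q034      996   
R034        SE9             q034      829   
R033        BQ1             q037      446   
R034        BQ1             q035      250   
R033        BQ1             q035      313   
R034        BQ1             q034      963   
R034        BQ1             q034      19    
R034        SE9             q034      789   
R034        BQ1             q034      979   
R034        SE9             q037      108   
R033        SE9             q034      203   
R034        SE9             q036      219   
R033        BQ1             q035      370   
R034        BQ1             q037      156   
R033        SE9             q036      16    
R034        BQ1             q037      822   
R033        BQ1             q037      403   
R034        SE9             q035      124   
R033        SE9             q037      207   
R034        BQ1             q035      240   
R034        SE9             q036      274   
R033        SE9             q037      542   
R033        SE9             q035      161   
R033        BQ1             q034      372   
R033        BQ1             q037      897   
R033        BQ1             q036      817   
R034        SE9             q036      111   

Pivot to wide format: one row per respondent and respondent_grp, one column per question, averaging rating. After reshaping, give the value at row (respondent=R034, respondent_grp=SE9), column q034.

606.50

Rows with respondent=R034, respondent_grp=SE9 and question=q034: rating values are 294, 508, 349, 870, 829, 789.
(294 + 508 + 349 + 870 + 829 + 789) / 6 = 606.50.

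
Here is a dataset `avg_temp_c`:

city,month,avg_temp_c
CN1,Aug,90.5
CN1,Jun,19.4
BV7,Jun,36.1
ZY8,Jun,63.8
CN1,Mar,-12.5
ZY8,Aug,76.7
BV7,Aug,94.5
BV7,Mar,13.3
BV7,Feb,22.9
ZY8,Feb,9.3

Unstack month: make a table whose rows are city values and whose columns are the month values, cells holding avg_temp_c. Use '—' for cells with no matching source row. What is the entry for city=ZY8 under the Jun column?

63.8

The long row with city=ZY8, month=Jun has avg_temp_c=63.8.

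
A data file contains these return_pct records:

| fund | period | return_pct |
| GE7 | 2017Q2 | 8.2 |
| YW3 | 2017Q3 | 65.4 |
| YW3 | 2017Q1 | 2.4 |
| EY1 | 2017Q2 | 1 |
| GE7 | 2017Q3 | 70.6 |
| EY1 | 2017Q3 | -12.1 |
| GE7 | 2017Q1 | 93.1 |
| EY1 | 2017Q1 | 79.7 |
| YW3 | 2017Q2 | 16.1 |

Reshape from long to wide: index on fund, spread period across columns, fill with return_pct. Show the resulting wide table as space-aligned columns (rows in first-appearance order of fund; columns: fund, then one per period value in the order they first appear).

Columns: fund plus the 3 distinct period values (2017Q2, 2017Q3, 2017Q1).
For example, row GE7 column 2017Q2 takes return_pct=8.2 from the long row (GE7, 2017Q2).

fund  2017Q2  2017Q3  2017Q1
GE7   8.2     70.6    93.1  
YW3   16.1    65.4    2.4   
EY1   1       -12.1   79.7  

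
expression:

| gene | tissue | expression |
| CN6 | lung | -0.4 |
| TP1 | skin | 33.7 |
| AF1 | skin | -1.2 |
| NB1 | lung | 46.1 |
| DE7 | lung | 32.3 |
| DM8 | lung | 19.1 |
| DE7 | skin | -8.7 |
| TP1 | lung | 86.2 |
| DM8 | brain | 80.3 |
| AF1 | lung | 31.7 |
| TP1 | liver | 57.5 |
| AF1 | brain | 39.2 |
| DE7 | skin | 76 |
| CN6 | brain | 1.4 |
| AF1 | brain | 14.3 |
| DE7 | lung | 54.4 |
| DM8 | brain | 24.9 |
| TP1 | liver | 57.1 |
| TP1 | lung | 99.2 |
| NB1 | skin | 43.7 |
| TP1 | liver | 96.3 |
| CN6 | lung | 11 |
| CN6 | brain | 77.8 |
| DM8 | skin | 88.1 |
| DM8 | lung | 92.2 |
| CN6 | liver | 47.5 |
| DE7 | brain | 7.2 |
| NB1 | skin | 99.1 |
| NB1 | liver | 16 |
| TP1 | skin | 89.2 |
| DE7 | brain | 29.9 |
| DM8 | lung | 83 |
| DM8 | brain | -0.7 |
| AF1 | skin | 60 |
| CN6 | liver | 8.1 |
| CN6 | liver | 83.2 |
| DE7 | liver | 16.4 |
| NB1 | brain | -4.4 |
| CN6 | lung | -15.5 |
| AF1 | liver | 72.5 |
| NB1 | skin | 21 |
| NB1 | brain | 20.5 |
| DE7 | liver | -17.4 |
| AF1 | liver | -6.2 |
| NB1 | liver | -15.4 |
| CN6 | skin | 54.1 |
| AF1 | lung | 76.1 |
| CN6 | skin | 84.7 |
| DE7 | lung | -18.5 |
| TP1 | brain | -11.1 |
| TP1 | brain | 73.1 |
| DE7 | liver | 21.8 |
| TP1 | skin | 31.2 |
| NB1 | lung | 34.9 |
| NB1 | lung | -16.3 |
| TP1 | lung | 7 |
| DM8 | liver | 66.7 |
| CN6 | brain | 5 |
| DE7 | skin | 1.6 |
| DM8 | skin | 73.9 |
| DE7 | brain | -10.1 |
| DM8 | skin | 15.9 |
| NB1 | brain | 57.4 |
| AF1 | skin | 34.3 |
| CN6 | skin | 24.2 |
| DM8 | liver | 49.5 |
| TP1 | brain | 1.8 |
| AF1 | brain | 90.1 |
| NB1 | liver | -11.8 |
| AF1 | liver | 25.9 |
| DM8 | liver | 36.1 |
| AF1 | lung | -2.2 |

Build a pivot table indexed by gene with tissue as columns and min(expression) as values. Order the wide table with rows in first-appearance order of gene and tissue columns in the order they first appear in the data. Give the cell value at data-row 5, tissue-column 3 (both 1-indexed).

-10.1

With rows in first-appearance order of gene, row 5 is gene=DE7. tissue columns in first-appearance order: lung, skin, brain, liver; column 3 is brain.
Long rows with gene=DE7, tissue=brain: min(7.2, 29.9, -10.1) = -10.1.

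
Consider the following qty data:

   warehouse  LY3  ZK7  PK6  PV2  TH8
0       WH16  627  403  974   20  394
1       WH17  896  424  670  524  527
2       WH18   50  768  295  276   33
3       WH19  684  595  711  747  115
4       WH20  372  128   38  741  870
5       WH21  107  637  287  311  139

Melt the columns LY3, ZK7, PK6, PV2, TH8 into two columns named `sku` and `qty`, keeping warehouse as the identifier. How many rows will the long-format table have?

30

6 warehouse values × 5 melted columns = 30 rows.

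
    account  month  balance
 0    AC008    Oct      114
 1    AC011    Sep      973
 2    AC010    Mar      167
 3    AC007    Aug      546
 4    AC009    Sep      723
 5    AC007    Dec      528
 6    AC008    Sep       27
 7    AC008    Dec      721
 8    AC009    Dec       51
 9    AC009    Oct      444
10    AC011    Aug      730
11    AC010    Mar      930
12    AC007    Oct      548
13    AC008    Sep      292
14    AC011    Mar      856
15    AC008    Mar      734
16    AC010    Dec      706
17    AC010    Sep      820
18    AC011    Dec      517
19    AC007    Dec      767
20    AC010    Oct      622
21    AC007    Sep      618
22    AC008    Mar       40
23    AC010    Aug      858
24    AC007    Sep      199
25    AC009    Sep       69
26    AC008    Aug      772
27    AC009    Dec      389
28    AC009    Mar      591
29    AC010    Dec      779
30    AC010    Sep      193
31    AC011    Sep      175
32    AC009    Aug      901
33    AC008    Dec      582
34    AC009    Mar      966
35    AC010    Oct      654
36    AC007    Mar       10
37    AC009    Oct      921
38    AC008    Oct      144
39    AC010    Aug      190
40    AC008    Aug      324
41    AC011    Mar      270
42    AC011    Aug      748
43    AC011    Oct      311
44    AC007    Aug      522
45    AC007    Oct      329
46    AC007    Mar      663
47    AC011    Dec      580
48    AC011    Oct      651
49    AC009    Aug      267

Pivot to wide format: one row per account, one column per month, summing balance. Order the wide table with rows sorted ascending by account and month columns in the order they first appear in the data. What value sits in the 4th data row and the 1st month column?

With rows sorted ascending by account, row 4 is account=AC010. month columns in first-appearance order: Oct, Sep, Mar, Aug, Dec; column 1 is Oct.
Long rows with account=AC010, month=Oct: 622 + 654 = 1276.

1276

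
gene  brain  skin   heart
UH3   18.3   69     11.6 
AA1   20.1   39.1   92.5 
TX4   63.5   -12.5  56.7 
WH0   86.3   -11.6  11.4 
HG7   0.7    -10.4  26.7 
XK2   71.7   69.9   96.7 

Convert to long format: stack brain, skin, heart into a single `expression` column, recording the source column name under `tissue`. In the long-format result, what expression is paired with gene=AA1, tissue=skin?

39.1

Unpivoting turns each (gene, wide-column) pair into one long row.
The wide cell at row AA1, column skin holds 39.1, so the long row (AA1, skin) has expression=39.1.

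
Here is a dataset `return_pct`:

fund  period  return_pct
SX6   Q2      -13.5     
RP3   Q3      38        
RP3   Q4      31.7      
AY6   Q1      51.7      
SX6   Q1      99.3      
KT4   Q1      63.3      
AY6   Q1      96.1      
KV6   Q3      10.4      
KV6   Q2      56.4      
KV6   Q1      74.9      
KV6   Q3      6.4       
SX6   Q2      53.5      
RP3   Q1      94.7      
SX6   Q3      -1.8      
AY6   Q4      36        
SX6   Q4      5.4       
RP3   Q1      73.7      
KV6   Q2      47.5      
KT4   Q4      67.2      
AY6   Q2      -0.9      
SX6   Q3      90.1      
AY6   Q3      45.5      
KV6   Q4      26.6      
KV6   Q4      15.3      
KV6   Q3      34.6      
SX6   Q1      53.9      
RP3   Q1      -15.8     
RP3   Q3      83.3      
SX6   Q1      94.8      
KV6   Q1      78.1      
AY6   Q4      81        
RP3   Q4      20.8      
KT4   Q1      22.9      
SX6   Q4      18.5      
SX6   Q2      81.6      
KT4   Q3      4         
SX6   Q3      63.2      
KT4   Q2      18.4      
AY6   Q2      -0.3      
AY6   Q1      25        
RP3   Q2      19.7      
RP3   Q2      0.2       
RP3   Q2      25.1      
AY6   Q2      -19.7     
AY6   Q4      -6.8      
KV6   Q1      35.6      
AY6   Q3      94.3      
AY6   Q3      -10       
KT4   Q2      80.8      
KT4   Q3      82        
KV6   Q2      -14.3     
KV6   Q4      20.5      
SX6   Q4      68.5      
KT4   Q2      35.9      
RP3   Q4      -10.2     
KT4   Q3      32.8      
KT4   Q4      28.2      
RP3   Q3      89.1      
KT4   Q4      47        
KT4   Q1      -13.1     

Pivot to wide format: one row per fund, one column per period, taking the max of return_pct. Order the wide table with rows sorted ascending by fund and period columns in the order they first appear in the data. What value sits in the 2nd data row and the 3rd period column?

With rows sorted ascending by fund, row 2 is fund=KT4. period columns in first-appearance order: Q2, Q3, Q4, Q1; column 3 is Q4.
Long rows with fund=KT4, period=Q4: max(67.2, 28.2, 47) = 67.2.

67.2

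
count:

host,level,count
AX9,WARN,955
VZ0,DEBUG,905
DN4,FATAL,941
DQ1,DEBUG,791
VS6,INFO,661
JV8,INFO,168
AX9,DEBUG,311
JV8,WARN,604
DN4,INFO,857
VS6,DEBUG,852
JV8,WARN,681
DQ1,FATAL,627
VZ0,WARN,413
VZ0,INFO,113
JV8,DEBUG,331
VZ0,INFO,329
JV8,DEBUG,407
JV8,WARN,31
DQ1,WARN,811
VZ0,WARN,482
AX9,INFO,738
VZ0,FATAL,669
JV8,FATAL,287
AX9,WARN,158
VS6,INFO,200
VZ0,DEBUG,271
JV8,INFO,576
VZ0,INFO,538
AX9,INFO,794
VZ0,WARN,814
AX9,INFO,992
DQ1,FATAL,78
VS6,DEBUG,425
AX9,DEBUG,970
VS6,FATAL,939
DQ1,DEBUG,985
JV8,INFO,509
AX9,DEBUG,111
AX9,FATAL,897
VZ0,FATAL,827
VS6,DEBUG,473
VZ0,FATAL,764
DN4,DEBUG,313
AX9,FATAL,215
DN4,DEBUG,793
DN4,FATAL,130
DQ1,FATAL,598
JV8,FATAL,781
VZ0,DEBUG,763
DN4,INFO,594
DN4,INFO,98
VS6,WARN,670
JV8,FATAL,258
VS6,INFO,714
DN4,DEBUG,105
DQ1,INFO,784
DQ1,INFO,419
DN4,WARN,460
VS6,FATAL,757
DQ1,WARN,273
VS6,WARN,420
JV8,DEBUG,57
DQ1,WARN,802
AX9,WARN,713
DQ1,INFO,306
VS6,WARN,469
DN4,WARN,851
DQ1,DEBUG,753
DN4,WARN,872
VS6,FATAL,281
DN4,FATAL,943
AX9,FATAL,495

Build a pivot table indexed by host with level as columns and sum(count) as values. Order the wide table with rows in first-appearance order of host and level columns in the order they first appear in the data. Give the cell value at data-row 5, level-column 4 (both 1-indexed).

1575

With rows in first-appearance order of host, row 5 is host=VS6. level columns in first-appearance order: WARN, DEBUG, FATAL, INFO; column 4 is INFO.
Long rows with host=VS6, level=INFO: 661 + 200 + 714 = 1575.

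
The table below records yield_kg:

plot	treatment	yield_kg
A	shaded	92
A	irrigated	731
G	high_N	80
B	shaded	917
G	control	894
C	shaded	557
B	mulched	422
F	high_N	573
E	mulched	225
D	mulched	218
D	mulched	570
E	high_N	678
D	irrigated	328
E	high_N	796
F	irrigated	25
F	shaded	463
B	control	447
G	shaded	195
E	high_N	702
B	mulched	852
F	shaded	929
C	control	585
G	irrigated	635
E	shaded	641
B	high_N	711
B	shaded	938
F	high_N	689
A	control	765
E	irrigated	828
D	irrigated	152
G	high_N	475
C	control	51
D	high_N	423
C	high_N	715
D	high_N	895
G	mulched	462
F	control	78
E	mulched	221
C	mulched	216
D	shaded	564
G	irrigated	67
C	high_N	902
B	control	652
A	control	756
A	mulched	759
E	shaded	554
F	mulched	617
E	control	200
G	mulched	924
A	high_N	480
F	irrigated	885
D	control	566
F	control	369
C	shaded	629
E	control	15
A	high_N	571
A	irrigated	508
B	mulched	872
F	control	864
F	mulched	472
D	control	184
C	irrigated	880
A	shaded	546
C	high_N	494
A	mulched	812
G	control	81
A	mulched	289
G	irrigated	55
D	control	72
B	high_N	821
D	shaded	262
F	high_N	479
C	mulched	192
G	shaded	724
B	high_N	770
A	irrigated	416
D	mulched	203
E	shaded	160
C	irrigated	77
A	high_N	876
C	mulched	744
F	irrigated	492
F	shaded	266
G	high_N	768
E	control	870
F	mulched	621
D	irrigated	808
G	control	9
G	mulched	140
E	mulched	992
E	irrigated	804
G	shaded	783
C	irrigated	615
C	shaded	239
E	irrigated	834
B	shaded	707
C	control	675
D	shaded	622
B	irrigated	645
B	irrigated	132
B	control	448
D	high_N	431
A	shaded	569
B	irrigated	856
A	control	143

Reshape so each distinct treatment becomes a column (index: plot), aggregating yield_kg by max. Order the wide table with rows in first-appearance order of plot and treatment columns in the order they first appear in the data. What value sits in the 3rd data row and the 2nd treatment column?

With rows in first-appearance order of plot, row 3 is plot=B. treatment columns in first-appearance order: shaded, irrigated, high_N, control, mulched; column 2 is irrigated.
Long rows with plot=B, treatment=irrigated: max(645, 132, 856) = 856.

856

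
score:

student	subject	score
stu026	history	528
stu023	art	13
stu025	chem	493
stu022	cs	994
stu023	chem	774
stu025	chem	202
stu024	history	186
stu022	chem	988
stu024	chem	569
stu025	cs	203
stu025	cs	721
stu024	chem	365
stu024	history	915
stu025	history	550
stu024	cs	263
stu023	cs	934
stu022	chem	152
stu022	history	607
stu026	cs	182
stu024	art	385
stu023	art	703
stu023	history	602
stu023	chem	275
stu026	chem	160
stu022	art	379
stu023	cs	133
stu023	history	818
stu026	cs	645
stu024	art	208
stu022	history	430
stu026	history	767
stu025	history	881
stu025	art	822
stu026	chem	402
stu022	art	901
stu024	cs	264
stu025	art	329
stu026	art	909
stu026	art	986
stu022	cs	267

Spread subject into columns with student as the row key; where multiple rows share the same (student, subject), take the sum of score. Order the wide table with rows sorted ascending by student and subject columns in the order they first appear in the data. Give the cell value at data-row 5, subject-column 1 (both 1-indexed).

1295

With rows sorted ascending by student, row 5 is student=stu026. subject columns in first-appearance order: history, art, chem, cs; column 1 is history.
Long rows with student=stu026, subject=history: 528 + 767 = 1295.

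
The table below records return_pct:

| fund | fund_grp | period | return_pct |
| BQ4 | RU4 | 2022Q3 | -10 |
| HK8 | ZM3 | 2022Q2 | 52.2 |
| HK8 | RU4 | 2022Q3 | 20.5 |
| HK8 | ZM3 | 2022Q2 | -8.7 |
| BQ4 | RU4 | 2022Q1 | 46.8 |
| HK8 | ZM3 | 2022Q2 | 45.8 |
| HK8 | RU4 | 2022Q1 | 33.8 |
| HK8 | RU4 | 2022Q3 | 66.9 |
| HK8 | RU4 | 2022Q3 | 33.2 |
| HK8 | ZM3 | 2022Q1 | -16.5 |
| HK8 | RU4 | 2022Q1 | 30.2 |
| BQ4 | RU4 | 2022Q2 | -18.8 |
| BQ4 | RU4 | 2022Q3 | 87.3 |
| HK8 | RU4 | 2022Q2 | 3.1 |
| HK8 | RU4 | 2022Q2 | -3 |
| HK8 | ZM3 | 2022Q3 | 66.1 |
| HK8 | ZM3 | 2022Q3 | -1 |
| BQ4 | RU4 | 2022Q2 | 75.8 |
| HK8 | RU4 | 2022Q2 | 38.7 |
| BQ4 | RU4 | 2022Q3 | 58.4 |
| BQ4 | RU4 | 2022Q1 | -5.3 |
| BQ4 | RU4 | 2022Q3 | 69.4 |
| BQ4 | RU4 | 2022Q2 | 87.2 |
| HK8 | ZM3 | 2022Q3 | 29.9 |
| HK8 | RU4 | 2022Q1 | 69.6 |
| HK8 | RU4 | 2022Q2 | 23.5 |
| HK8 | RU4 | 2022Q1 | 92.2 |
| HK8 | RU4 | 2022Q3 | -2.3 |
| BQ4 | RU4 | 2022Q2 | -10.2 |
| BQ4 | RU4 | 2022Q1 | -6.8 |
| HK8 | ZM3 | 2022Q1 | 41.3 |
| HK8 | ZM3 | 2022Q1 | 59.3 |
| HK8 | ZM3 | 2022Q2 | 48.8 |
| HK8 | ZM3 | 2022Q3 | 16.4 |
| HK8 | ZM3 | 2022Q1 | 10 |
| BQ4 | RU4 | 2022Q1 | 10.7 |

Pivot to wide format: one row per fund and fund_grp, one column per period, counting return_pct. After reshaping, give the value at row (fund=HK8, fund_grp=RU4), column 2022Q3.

4

Rows with fund=HK8, fund_grp=RU4 and period=2022Q3: return_pct values are 20.5, 66.9, 33.2, -2.3.
4 rows match — count = 4.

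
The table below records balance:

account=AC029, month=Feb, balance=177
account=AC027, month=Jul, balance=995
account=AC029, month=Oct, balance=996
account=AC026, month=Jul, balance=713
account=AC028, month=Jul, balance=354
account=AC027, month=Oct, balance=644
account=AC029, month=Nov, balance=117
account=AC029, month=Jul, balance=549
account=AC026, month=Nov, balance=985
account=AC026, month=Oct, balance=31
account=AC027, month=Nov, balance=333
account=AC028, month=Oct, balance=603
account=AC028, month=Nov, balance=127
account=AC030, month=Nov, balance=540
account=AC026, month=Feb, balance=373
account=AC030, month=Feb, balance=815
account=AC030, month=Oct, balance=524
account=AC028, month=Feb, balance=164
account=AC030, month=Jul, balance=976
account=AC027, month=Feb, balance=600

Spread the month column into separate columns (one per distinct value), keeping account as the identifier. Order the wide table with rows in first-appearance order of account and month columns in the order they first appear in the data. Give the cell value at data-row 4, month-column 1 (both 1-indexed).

With rows in first-appearance order of account, row 4 is account=AC028. month columns in first-appearance order: Feb, Jul, Oct, Nov; column 1 is Feb.
Long rows with account=AC028, month=Feb: balance = 164.

164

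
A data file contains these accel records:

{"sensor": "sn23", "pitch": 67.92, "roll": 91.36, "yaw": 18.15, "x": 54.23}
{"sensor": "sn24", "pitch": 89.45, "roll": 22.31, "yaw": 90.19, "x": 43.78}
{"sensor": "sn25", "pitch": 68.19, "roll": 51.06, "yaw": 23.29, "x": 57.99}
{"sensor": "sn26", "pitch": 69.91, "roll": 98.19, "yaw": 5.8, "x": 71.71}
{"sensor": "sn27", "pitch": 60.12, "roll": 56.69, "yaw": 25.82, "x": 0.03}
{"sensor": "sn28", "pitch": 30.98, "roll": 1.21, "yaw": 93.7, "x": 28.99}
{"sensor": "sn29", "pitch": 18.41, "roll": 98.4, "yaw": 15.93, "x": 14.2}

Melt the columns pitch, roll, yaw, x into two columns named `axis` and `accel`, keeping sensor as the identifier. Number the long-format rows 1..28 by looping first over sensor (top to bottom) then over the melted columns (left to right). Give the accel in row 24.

28.99

28 rows total (7 × 4). Row 24: index ⌊(24-1)/4⌋ = 5 into sensor → sn28; (24-1) mod 4 = 3 into the melted columns → x.
So row 24 is (sn28, x, 28.99); accel = 28.99.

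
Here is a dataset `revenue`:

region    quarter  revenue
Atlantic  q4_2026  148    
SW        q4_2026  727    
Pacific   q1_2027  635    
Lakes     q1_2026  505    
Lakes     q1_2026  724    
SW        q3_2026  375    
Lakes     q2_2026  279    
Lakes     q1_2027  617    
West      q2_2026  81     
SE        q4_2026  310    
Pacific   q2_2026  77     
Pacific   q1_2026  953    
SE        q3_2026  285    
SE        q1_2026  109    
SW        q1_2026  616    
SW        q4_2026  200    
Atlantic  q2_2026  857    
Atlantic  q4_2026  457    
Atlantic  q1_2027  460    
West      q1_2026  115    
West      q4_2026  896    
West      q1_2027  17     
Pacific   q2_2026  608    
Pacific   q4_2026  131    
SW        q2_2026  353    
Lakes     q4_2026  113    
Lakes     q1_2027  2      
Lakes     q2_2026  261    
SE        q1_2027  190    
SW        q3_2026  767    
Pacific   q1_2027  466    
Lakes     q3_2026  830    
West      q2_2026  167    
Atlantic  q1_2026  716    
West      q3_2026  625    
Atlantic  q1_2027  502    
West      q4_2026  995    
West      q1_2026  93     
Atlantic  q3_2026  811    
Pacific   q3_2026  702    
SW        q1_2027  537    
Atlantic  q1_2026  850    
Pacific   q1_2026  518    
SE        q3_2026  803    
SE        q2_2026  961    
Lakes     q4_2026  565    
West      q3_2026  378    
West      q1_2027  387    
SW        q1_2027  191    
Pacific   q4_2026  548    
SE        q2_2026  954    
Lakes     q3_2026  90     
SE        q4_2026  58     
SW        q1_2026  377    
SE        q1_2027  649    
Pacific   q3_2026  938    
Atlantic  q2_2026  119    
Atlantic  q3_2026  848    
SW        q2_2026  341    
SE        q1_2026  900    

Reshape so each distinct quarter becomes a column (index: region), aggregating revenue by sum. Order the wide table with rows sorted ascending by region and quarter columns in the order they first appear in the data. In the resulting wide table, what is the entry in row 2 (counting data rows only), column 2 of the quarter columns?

With rows sorted ascending by region, row 2 is region=Lakes. quarter columns in first-appearance order: q4_2026, q1_2027, q1_2026, q3_2026, q2_2026; column 2 is q1_2027.
Long rows with region=Lakes, quarter=q1_2027: 617 + 2 = 619.

619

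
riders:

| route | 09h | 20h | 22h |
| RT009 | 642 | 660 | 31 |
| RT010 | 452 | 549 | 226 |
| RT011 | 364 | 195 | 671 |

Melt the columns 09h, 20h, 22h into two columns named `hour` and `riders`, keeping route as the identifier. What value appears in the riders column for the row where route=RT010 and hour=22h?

226

Unpivoting turns each (route, wide-column) pair into one long row.
The wide cell at row RT010, column 22h holds 226, so the long row (RT010, 22h) has riders=226.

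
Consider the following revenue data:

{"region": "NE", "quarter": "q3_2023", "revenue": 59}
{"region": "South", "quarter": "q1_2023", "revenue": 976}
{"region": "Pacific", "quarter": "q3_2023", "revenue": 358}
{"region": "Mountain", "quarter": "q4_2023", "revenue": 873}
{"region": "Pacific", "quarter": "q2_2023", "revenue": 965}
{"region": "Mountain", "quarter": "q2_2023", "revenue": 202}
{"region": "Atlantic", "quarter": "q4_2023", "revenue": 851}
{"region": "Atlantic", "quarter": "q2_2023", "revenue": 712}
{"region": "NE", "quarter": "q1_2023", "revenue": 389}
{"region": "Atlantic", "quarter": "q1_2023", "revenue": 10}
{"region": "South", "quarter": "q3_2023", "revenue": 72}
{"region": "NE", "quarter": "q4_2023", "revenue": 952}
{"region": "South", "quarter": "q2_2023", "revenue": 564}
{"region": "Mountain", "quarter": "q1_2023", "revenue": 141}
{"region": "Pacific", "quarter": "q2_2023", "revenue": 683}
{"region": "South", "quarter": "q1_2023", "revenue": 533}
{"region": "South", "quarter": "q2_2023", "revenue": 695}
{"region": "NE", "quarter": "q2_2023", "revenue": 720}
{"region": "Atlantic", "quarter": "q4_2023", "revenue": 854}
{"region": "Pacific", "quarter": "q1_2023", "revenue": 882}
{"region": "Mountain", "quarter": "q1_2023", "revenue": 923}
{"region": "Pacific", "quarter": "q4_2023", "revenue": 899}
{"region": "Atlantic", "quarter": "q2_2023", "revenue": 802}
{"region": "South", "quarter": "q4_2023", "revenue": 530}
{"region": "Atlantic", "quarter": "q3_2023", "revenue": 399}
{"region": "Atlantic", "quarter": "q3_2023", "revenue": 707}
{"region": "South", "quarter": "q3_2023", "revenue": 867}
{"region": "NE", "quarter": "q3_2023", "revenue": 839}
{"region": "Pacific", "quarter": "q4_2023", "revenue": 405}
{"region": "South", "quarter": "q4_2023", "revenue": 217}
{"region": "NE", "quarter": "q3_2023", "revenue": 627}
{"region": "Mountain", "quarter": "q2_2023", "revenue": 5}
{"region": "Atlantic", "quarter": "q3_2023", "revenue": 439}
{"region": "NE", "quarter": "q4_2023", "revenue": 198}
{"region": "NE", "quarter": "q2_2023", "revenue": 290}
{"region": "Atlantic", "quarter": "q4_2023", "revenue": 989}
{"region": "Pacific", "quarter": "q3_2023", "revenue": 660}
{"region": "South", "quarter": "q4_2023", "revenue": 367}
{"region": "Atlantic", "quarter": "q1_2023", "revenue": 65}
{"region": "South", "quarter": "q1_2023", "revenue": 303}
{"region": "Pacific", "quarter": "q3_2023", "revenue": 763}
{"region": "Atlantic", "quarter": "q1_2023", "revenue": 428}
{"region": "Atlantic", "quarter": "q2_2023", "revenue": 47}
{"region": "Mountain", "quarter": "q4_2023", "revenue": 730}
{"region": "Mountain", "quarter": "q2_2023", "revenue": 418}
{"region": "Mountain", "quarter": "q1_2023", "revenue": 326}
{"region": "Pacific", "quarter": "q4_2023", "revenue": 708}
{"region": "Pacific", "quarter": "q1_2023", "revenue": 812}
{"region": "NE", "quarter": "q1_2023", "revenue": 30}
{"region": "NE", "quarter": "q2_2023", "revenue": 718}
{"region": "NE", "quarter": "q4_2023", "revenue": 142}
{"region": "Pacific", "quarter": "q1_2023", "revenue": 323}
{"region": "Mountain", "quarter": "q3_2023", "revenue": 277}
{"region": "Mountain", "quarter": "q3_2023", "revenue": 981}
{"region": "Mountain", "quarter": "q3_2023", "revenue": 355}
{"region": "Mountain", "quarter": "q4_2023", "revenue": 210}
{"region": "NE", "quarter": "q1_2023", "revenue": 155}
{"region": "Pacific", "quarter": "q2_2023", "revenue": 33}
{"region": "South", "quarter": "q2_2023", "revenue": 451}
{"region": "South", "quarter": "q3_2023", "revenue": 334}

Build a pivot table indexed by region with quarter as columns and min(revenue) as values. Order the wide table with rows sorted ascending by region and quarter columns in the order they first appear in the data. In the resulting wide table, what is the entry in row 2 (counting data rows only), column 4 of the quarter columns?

With rows sorted ascending by region, row 2 is region=Mountain. quarter columns in first-appearance order: q3_2023, q1_2023, q4_2023, q2_2023; column 4 is q2_2023.
Long rows with region=Mountain, quarter=q2_2023: min(202, 5, 418) = 5.

5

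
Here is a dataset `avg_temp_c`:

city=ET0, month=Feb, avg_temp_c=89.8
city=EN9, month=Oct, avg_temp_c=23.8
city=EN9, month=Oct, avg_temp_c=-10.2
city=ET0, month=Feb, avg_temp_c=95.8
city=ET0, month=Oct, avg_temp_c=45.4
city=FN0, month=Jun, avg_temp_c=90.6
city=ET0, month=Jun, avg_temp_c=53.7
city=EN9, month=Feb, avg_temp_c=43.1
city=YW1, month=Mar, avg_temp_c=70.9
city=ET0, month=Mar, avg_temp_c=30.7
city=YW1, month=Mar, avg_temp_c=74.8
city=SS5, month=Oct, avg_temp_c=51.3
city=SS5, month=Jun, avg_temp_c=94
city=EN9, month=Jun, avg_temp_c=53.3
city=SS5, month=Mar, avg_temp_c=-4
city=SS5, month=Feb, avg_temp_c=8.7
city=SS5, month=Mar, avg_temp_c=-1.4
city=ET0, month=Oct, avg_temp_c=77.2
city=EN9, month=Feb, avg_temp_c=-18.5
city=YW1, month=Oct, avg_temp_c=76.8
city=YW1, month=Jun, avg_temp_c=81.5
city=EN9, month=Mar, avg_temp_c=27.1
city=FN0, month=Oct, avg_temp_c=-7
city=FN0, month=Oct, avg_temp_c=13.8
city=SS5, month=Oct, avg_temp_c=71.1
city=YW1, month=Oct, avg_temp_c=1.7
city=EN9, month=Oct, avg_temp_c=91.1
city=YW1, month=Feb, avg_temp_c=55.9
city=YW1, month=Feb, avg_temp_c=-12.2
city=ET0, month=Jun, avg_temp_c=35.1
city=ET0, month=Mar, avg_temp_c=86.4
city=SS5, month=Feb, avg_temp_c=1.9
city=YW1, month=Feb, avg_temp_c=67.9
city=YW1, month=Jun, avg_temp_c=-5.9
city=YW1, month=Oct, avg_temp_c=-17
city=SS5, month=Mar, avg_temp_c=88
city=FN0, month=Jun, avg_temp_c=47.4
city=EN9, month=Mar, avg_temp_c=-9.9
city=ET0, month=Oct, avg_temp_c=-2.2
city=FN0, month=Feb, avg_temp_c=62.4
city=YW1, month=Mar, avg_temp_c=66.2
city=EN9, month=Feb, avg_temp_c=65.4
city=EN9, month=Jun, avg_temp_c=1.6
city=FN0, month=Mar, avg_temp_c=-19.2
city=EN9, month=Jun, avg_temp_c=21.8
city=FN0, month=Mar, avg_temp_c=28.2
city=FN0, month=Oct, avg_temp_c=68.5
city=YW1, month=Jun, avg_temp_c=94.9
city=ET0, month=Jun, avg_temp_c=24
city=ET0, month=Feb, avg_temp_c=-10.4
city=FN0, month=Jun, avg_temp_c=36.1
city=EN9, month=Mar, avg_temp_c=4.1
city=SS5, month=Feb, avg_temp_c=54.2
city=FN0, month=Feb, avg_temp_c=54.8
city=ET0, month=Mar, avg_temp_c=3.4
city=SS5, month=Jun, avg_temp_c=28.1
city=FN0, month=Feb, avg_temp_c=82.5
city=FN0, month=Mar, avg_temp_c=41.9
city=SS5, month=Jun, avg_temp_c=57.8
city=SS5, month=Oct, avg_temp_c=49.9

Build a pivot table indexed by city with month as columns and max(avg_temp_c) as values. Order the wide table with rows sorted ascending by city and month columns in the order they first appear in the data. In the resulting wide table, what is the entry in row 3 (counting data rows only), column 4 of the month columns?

With rows sorted ascending by city, row 3 is city=FN0. month columns in first-appearance order: Feb, Oct, Jun, Mar; column 4 is Mar.
Long rows with city=FN0, month=Mar: max(-19.2, 28.2, 41.9) = 41.9.

41.9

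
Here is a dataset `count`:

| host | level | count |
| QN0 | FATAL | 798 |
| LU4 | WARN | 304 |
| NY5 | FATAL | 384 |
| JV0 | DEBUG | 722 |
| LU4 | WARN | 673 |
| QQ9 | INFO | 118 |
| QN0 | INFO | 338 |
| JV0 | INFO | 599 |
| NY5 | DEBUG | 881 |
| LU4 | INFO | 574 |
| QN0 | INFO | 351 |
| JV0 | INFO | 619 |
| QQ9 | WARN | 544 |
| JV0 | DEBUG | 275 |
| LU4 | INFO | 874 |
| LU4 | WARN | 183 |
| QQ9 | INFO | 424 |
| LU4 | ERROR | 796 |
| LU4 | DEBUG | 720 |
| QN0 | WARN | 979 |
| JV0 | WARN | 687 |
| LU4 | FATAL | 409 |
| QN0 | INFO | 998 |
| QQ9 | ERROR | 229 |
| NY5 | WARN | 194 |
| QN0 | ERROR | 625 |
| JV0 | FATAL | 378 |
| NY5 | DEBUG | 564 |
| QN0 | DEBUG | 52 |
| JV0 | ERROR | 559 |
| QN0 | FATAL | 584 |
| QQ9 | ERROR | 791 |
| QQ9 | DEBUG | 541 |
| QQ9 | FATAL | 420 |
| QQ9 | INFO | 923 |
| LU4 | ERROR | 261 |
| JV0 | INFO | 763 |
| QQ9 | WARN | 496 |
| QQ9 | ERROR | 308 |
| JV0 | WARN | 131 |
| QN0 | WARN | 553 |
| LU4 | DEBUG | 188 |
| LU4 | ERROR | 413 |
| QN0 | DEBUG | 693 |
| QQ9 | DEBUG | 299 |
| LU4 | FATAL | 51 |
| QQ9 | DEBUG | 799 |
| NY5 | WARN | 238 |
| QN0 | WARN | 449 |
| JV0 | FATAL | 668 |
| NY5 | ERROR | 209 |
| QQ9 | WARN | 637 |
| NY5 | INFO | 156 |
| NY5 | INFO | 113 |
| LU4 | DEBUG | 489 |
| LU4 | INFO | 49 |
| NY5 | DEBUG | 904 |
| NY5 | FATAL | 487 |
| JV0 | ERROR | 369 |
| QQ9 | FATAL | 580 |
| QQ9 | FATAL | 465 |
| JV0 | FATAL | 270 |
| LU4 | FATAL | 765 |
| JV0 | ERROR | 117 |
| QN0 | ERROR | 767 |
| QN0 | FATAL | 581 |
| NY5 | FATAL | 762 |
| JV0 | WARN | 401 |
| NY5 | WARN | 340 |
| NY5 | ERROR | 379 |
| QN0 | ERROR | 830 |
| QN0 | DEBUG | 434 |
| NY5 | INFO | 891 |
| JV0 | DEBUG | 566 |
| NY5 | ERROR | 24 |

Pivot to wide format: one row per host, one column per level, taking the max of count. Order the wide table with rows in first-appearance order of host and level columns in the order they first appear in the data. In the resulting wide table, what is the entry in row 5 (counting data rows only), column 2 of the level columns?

With rows in first-appearance order of host, row 5 is host=QQ9. level columns in first-appearance order: FATAL, WARN, DEBUG, INFO, ERROR; column 2 is WARN.
Long rows with host=QQ9, level=WARN: max(544, 496, 637) = 637.

637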